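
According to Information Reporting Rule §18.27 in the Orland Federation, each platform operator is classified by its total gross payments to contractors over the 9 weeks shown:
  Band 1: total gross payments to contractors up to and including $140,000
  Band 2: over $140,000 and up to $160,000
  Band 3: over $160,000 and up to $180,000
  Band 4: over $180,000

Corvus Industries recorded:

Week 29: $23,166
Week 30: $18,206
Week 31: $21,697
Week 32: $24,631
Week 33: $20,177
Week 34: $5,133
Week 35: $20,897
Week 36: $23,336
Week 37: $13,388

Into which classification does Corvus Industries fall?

Band 3

Total gross payments to contractors: $23,166 + $18,206 + $21,697 + $24,631 + $20,177 + $5,133 + $20,897 + $23,336 + $13,388 = $170,631.
$160,000 < $170,631 ≤ $180,000, so Band 3 applies.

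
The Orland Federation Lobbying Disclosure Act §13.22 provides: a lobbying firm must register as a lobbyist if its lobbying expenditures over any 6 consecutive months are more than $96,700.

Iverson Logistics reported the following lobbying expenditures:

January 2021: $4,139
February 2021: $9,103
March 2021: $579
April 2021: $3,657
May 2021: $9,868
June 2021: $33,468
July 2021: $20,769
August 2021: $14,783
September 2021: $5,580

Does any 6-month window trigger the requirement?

January 2021–June 2021: $4,139 + $9,103 + $579 + $3,657 + $9,868 + $33,468 = $60,814 (under)
February 2021–July 2021: $9,103 + $579 + $3,657 + $9,868 + $33,468 + $20,769 = $77,444 (under)
March 2021–August 2021: $579 + $3,657 + $9,868 + $33,468 + $20,769 + $14,783 = $83,124 (under)
April 2021–September 2021: $3,657 + $9,868 + $33,468 + $20,769 + $14,783 + $5,580 = $88,125 (under)
No window exceeds $96,700.

No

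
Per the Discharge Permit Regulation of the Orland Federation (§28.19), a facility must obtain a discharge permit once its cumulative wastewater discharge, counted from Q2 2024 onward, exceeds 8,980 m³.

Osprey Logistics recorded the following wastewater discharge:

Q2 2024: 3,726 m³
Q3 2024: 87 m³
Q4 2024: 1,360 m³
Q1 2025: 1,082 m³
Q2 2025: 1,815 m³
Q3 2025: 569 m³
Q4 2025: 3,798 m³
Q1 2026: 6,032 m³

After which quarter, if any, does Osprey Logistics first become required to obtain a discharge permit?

Through Q2 2024: 3,726 m³
Through Q3 2024: 3,813 m³
Through Q4 2024: 5,173 m³
Through Q1 2025: 6,255 m³
Through Q2 2025: 8,070 m³
Through Q3 2025: 8,639 m³
Through Q4 2025: 12,437 m³ ← exceeds threshold

Q4 2025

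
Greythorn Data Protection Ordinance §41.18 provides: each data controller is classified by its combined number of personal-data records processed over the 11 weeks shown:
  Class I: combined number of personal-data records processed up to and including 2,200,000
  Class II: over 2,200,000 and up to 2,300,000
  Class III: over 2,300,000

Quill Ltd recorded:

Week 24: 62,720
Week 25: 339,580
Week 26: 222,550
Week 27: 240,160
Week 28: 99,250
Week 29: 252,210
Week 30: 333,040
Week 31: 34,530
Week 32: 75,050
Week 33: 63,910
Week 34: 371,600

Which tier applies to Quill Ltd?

Combined number of personal-data records processed: 62,720 + 339,580 + 222,550 + 240,160 + 99,250 + 252,210 + 333,040 + 34,530 + 75,050 + 63,910 + 371,600 = 2,094,600.
2,094,600 ≤ 2,200,000, so Class I applies.

Class I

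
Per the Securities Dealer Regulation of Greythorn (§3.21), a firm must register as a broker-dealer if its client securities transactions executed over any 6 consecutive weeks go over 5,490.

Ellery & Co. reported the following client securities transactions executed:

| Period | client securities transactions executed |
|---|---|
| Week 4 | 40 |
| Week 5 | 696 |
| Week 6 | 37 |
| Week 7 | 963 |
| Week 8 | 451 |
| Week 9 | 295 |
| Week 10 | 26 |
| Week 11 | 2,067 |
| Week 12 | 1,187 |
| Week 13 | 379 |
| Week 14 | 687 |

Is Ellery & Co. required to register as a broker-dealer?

No

Week 4–Week 9: 40 + 696 + 37 + 963 + 451 + 295 = 2,482 (under)
Week 5–Week 10: 696 + 37 + 963 + 451 + 295 + 26 = 2,468 (under)
Week 6–Week 11: 37 + 963 + 451 + 295 + 26 + 2,067 = 3,839 (under)
Week 7–Week 12: 963 + 451 + 295 + 26 + 2,067 + 1,187 = 4,989 (under)
Week 8–Week 13: 451 + 295 + 26 + 2,067 + 1,187 + 379 = 4,405 (under)
Week 9–Week 14: 295 + 26 + 2,067 + 1,187 + 379 + 687 = 4,641 (under)
No window exceeds 5,490.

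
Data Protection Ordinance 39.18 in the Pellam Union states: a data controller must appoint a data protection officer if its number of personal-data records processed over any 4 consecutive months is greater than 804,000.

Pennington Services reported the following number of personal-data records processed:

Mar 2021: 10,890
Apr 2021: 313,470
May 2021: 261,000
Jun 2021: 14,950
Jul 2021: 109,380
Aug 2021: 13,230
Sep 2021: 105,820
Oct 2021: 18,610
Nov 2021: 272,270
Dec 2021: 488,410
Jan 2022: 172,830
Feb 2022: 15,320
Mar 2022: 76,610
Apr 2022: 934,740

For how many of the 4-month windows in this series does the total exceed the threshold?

4

Mar 2021–Jun 2021: 10,890 + 313,470 + 261,000 + 14,950 = 600,310 (under)
Apr 2021–Jul 2021: 313,470 + 261,000 + 14,950 + 109,380 = 698,800 (under)
May 2021–Aug 2021: 261,000 + 14,950 + 109,380 + 13,230 = 398,560 (under)
Jun 2021–Sep 2021: 14,950 + 109,380 + 13,230 + 105,820 = 243,380 (under)
Jul 2021–Oct 2021: 109,380 + 13,230 + 105,820 + 18,610 = 247,040 (under)
Aug 2021–Nov 2021: 13,230 + 105,820 + 18,610 + 272,270 = 409,930 (under)
Sep 2021–Dec 2021: 105,820 + 18,610 + 272,270 + 488,410 = 885,110 (over)
Oct 2021–Jan 2022: 18,610 + 272,270 + 488,410 + 172,830 = 952,120 (over)
Nov 2021–Feb 2022: 272,270 + 488,410 + 172,830 + 15,320 = 948,830 (over)
Dec 2021–Mar 2022: 488,410 + 172,830 + 15,320 + 76,610 = 753,170 (under)
Jan 2022–Apr 2022: 172,830 + 15,320 + 76,610 + 934,740 = 1,199,500 (over)
4 windows exceed the threshold.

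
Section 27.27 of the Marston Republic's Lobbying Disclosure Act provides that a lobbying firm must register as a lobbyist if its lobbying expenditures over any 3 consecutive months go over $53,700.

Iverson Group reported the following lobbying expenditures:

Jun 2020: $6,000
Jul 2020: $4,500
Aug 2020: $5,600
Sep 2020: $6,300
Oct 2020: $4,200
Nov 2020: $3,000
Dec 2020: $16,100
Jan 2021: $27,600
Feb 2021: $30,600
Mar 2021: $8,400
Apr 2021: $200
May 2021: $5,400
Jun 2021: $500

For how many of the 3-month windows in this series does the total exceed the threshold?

Jun 2020–Aug 2020: $6,000 + $4,500 + $5,600 = $16,100 (under)
Jul 2020–Sep 2020: $4,500 + $5,600 + $6,300 = $16,400 (under)
Aug 2020–Oct 2020: $5,600 + $6,300 + $4,200 = $16,100 (under)
Sep 2020–Nov 2020: $6,300 + $4,200 + $3,000 = $13,500 (under)
Oct 2020–Dec 2020: $4,200 + $3,000 + $16,100 = $23,300 (under)
Nov 2020–Jan 2021: $3,000 + $16,100 + $27,600 = $46,700 (under)
Dec 2020–Feb 2021: $16,100 + $27,600 + $30,600 = $74,300 (over)
Jan 2021–Mar 2021: $27,600 + $30,600 + $8,400 = $66,600 (over)
Feb 2021–Apr 2021: $30,600 + $8,400 + $200 = $39,200 (under)
Mar 2021–May 2021: $8,400 + $200 + $5,400 = $14,000 (under)
Apr 2021–Jun 2021: $200 + $5,400 + $500 = $6,100 (under)
2 windows exceed the threshold.

2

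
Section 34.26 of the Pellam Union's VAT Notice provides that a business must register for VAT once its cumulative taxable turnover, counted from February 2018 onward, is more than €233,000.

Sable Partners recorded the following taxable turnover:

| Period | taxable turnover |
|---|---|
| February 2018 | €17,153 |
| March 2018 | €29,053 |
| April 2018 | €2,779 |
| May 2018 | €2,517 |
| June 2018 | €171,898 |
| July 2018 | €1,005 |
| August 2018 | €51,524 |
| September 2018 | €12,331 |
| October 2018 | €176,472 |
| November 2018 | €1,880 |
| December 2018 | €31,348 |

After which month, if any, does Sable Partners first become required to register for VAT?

Through February 2018: €17,153
Through March 2018: €46,206
Through April 2018: €48,985
Through May 2018: €51,502
Through June 2018: €223,400
Through July 2018: €224,405
Through August 2018: €275,929 ← exceeds threshold

August 2018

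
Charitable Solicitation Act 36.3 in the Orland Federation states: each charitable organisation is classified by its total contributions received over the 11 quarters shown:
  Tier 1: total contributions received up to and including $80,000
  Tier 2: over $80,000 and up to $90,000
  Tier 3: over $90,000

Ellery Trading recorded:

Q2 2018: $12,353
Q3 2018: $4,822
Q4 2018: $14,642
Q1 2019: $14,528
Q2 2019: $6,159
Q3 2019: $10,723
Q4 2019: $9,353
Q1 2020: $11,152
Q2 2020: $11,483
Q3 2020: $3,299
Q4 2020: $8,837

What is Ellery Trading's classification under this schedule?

Tier 3

Total contributions received: $12,353 + $4,822 + $14,642 + $14,528 + $6,159 + $10,723 + $9,353 + $11,152 + $11,483 + $3,299 + $8,837 = $107,351.
$107,351 > $90,000, so Tier 3 applies.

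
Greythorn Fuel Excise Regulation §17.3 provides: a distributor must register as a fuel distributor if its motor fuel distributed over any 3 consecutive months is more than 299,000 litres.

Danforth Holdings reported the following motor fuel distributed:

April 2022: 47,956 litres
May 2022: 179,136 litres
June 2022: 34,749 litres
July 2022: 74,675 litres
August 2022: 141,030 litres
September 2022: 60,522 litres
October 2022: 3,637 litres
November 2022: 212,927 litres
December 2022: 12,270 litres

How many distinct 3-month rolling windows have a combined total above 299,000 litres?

April 2022–June 2022: 47,956 litres + 179,136 litres + 34,749 litres = 261,841 litres (under)
May 2022–July 2022: 179,136 litres + 34,749 litres + 74,675 litres = 288,560 litres (under)
June 2022–August 2022: 34,749 litres + 74,675 litres + 141,030 litres = 250,454 litres (under)
July 2022–September 2022: 74,675 litres + 141,030 litres + 60,522 litres = 276,227 litres (under)
August 2022–October 2022: 141,030 litres + 60,522 litres + 3,637 litres = 205,189 litres (under)
September 2022–November 2022: 60,522 litres + 3,637 litres + 212,927 litres = 277,086 litres (under)
October 2022–December 2022: 3,637 litres + 212,927 litres + 12,270 litres = 228,834 litres (under)
0 windows exceed the threshold.

0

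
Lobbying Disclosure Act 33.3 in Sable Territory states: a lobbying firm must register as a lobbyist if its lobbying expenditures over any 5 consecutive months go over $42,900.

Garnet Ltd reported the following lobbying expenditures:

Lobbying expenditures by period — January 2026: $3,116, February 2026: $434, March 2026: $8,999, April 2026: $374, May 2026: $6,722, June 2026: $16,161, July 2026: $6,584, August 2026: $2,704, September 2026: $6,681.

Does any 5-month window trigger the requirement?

No

January 2026–May 2026: $3,116 + $434 + $8,999 + $374 + $6,722 = $19,645 (under)
February 2026–June 2026: $434 + $8,999 + $374 + $6,722 + $16,161 = $32,690 (under)
March 2026–July 2026: $8,999 + $374 + $6,722 + $16,161 + $6,584 = $38,840 (under)
April 2026–August 2026: $374 + $6,722 + $16,161 + $6,584 + $2,704 = $32,545 (under)
May 2026–September 2026: $6,722 + $16,161 + $6,584 + $2,704 + $6,681 = $38,852 (under)
No window exceeds $42,900.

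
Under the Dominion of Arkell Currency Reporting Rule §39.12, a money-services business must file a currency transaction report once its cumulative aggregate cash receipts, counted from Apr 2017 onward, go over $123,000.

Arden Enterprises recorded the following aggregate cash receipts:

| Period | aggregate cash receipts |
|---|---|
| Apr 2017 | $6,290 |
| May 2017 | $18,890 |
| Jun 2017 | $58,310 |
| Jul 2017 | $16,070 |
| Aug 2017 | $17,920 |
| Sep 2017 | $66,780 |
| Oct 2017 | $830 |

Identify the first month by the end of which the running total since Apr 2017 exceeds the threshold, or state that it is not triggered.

Sep 2017

Through Apr 2017: $6,290
Through May 2017: $25,180
Through Jun 2017: $83,490
Through Jul 2017: $99,560
Through Aug 2017: $117,480
Through Sep 2017: $184,260 ← exceeds threshold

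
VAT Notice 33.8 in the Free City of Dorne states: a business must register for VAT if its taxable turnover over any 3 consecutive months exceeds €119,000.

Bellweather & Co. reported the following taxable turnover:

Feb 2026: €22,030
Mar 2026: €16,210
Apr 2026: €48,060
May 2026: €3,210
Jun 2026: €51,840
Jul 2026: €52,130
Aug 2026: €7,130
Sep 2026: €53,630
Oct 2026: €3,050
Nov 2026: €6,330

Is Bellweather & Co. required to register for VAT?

Feb 2026–Apr 2026: €22,030 + €16,210 + €48,060 = €86,300 (under)
Mar 2026–May 2026: €16,210 + €48,060 + €3,210 = €67,480 (under)
Apr 2026–Jun 2026: €48,060 + €3,210 + €51,840 = €103,110 (under)
May 2026–Jul 2026: €3,210 + €51,840 + €52,130 = €107,180 (under)
Jun 2026–Aug 2026: €51,840 + €52,130 + €7,130 = €111,100 (under)
Jul 2026–Sep 2026: €52,130 + €7,130 + €53,630 = €112,890 (under)
Aug 2026–Oct 2026: €7,130 + €53,630 + €3,050 = €63,810 (under)
Sep 2026–Nov 2026: €53,630 + €3,050 + €6,330 = €63,010 (under)
No window exceeds €119,000.

No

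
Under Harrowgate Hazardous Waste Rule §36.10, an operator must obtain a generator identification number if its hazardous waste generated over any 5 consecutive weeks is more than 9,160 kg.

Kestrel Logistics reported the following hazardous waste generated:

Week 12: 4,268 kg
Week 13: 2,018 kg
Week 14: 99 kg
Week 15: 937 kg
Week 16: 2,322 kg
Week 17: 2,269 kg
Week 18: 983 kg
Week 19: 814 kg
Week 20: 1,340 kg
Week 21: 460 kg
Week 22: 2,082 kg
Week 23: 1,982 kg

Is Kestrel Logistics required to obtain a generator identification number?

Week 12–Week 16: 4,268 kg + 2,018 kg + 99 kg + 937 kg + 2,322 kg = 9,644 kg (over)
Week 13–Week 17: 2,018 kg + 99 kg + 937 kg + 2,322 kg + 2,269 kg = 7,645 kg (under)
Week 14–Week 18: 99 kg + 937 kg + 2,322 kg + 2,269 kg + 983 kg = 6,610 kg (under)
Week 15–Week 19: 937 kg + 2,322 kg + 2,269 kg + 983 kg + 814 kg = 7,325 kg (under)
Week 16–Week 20: 2,322 kg + 2,269 kg + 983 kg + 814 kg + 1,340 kg = 7,728 kg (under)
Week 17–Week 21: 2,269 kg + 983 kg + 814 kg + 1,340 kg + 460 kg = 5,866 kg (under)
Week 18–Week 22: 983 kg + 814 kg + 1,340 kg + 460 kg + 2,082 kg = 5,679 kg (under)
Week 19–Week 23: 814 kg + 1,340 kg + 460 kg + 2,082 kg + 1,982 kg = 6,678 kg (under)
At least one window exceeds 9,160 kg.

Yes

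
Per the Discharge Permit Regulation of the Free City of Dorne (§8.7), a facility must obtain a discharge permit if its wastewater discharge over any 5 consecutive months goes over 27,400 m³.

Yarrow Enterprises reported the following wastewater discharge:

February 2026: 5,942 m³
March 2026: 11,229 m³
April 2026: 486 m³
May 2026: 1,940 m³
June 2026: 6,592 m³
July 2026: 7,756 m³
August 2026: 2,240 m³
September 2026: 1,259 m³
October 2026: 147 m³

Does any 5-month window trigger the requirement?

Yes

February 2026–June 2026: 5,942 m³ + 11,229 m³ + 486 m³ + 1,940 m³ + 6,592 m³ = 26,189 m³ (under)
March 2026–July 2026: 11,229 m³ + 486 m³ + 1,940 m³ + 6,592 m³ + 7,756 m³ = 28,003 m³ (over)
April 2026–August 2026: 486 m³ + 1,940 m³ + 6,592 m³ + 7,756 m³ + 2,240 m³ = 19,014 m³ (under)
May 2026–September 2026: 1,940 m³ + 6,592 m³ + 7,756 m³ + 2,240 m³ + 1,259 m³ = 19,787 m³ (under)
June 2026–October 2026: 6,592 m³ + 7,756 m³ + 2,240 m³ + 1,259 m³ + 147 m³ = 17,994 m³ (under)
At least one window exceeds 27,400 m³.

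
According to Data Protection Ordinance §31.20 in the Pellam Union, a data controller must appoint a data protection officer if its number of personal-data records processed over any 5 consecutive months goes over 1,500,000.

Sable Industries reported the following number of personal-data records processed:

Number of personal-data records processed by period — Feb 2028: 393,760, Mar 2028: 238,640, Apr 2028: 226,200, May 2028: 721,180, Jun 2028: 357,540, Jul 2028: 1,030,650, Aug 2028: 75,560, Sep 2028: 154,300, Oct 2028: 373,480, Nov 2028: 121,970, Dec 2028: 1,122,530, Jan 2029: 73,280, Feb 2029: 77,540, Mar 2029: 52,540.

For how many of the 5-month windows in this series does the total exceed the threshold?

9

Feb 2028–Jun 2028: 393,760 + 238,640 + 226,200 + 721,180 + 357,540 = 1,937,320 (over)
Mar 2028–Jul 2028: 238,640 + 226,200 + 721,180 + 357,540 + 1,030,650 = 2,574,210 (over)
Apr 2028–Aug 2028: 226,200 + 721,180 + 357,540 + 1,030,650 + 75,560 = 2,411,130 (over)
May 2028–Sep 2028: 721,180 + 357,540 + 1,030,650 + 75,560 + 154,300 = 2,339,230 (over)
Jun 2028–Oct 2028: 357,540 + 1,030,650 + 75,560 + 154,300 + 373,480 = 1,991,530 (over)
Jul 2028–Nov 2028: 1,030,650 + 75,560 + 154,300 + 373,480 + 121,970 = 1,755,960 (over)
Aug 2028–Dec 2028: 75,560 + 154,300 + 373,480 + 121,970 + 1,122,530 = 1,847,840 (over)
Sep 2028–Jan 2029: 154,300 + 373,480 + 121,970 + 1,122,530 + 73,280 = 1,845,560 (over)
Oct 2028–Feb 2029: 373,480 + 121,970 + 1,122,530 + 73,280 + 77,540 = 1,768,800 (over)
Nov 2028–Mar 2029: 121,970 + 1,122,530 + 73,280 + 77,540 + 52,540 = 1,447,860 (under)
9 windows exceed the threshold.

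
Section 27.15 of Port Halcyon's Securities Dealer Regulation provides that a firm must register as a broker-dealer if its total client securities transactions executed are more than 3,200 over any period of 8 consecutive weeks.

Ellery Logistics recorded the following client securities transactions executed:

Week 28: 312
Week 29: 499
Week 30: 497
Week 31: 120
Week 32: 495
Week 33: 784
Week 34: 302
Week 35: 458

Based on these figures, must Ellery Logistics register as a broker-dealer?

Yes

Total client securities transactions executed: 312 + 499 + 497 + 120 + 495 + 784 + 302 + 458 = 3,467.
3,467 > 3,200, so the threshold is exceeded.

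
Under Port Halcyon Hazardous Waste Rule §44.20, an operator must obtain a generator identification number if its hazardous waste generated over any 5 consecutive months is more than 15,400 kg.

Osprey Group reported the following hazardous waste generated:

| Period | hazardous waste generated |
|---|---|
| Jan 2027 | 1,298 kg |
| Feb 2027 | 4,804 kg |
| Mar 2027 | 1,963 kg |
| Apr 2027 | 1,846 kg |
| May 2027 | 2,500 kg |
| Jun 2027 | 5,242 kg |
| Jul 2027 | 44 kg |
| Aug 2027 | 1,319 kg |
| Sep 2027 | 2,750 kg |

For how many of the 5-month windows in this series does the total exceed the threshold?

1

Jan 2027–May 2027: 1,298 kg + 4,804 kg + 1,963 kg + 1,846 kg + 2,500 kg = 12,411 kg (under)
Feb 2027–Jun 2027: 4,804 kg + 1,963 kg + 1,846 kg + 2,500 kg + 5,242 kg = 16,355 kg (over)
Mar 2027–Jul 2027: 1,963 kg + 1,846 kg + 2,500 kg + 5,242 kg + 44 kg = 11,595 kg (under)
Apr 2027–Aug 2027: 1,846 kg + 2,500 kg + 5,242 kg + 44 kg + 1,319 kg = 10,951 kg (under)
May 2027–Sep 2027: 2,500 kg + 5,242 kg + 44 kg + 1,319 kg + 2,750 kg = 11,855 kg (under)
1 window exceeds the threshold.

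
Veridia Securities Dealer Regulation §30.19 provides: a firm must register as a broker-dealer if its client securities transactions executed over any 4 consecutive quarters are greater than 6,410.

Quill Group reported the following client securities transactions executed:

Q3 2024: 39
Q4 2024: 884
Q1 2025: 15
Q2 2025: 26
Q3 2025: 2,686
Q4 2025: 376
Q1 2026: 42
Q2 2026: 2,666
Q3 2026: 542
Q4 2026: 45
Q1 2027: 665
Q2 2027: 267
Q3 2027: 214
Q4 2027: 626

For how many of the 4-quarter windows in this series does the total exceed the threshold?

0

Q3 2024–Q2 2025: 39 + 884 + 15 + 26 = 964 (under)
Q4 2024–Q3 2025: 884 + 15 + 26 + 2,686 = 3,611 (under)
Q1 2025–Q4 2025: 15 + 26 + 2,686 + 376 = 3,103 (under)
Q2 2025–Q1 2026: 26 + 2,686 + 376 + 42 = 3,130 (under)
Q3 2025–Q2 2026: 2,686 + 376 + 42 + 2,666 = 5,770 (under)
Q4 2025–Q3 2026: 376 + 42 + 2,666 + 542 = 3,626 (under)
Q1 2026–Q4 2026: 42 + 2,666 + 542 + 45 = 3,295 (under)
Q2 2026–Q1 2027: 2,666 + 542 + 45 + 665 = 3,918 (under)
Q3 2026–Q2 2027: 542 + 45 + 665 + 267 = 1,519 (under)
Q4 2026–Q3 2027: 45 + 665 + 267 + 214 = 1,191 (under)
Q1 2027–Q4 2027: 665 + 267 + 214 + 626 = 1,772 (under)
0 windows exceed the threshold.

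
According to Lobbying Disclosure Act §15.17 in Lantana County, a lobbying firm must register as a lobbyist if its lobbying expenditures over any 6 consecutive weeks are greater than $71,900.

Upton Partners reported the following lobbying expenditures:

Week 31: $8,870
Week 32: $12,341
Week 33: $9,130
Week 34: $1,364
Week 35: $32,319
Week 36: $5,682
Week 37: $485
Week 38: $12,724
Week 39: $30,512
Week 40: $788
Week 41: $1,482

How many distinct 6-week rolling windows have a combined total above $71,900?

Week 31–Week 36: $8,870 + $12,341 + $9,130 + $1,364 + $32,319 + $5,682 = $69,706 (under)
Week 32–Week 37: $12,341 + $9,130 + $1,364 + $32,319 + $5,682 + $485 = $61,321 (under)
Week 33–Week 38: $9,130 + $1,364 + $32,319 + $5,682 + $485 + $12,724 = $61,704 (under)
Week 34–Week 39: $1,364 + $32,319 + $5,682 + $485 + $12,724 + $30,512 = $83,086 (over)
Week 35–Week 40: $32,319 + $5,682 + $485 + $12,724 + $30,512 + $788 = $82,510 (over)
Week 36–Week 41: $5,682 + $485 + $12,724 + $30,512 + $788 + $1,482 = $51,673 (under)
2 windows exceed the threshold.

2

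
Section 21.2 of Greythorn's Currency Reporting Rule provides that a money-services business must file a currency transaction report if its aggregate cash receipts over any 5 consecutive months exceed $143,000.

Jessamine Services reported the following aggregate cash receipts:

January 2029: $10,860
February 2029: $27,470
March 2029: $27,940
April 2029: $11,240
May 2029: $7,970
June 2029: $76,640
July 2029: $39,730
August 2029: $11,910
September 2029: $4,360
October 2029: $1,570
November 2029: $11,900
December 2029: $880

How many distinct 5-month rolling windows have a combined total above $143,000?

January 2029–May 2029: $10,860 + $27,470 + $27,940 + $11,240 + $7,970 = $85,480 (under)
February 2029–June 2029: $27,470 + $27,940 + $11,240 + $7,970 + $76,640 = $151,260 (over)
March 2029–July 2029: $27,940 + $11,240 + $7,970 + $76,640 + $39,730 = $163,520 (over)
April 2029–August 2029: $11,240 + $7,970 + $76,640 + $39,730 + $11,910 = $147,490 (over)
May 2029–September 2029: $7,970 + $76,640 + $39,730 + $11,910 + $4,360 = $140,610 (under)
June 2029–October 2029: $76,640 + $39,730 + $11,910 + $4,360 + $1,570 = $134,210 (under)
July 2029–November 2029: $39,730 + $11,910 + $4,360 + $1,570 + $11,900 = $69,470 (under)
August 2029–December 2029: $11,910 + $4,360 + $1,570 + $11,900 + $880 = $30,620 (under)
3 windows exceed the threshold.

3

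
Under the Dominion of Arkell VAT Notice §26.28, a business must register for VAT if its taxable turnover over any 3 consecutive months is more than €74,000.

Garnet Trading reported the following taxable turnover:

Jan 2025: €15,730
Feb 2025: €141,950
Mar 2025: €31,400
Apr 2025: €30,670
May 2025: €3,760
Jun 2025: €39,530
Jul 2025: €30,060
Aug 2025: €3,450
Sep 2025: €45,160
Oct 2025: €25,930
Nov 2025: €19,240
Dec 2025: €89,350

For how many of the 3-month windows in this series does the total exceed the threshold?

6

Jan 2025–Mar 2025: €15,730 + €141,950 + €31,400 = €189,080 (over)
Feb 2025–Apr 2025: €141,950 + €31,400 + €30,670 = €204,020 (over)
Mar 2025–May 2025: €31,400 + €30,670 + €3,760 = €65,830 (under)
Apr 2025–Jun 2025: €30,670 + €3,760 + €39,530 = €73,960 (under)
May 2025–Jul 2025: €3,760 + €39,530 + €30,060 = €73,350 (under)
Jun 2025–Aug 2025: €39,530 + €30,060 + €3,450 = €73,040 (under)
Jul 2025–Sep 2025: €30,060 + €3,450 + €45,160 = €78,670 (over)
Aug 2025–Oct 2025: €3,450 + €45,160 + €25,930 = €74,540 (over)
Sep 2025–Nov 2025: €45,160 + €25,930 + €19,240 = €90,330 (over)
Oct 2025–Dec 2025: €25,930 + €19,240 + €89,350 = €134,520 (over)
6 windows exceed the threshold.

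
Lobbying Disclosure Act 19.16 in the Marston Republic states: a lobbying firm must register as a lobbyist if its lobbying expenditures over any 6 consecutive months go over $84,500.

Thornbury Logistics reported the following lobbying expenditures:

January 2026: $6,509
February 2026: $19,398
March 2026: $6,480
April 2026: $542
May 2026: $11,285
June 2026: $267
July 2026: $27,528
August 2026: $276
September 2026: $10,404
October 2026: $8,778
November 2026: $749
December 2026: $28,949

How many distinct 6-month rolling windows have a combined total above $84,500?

January 2026–June 2026: $6,509 + $19,398 + $6,480 + $542 + $11,285 + $267 = $44,481 (under)
February 2026–July 2026: $19,398 + $6,480 + $542 + $11,285 + $267 + $27,528 = $65,500 (under)
March 2026–August 2026: $6,480 + $542 + $11,285 + $267 + $27,528 + $276 = $46,378 (under)
April 2026–September 2026: $542 + $11,285 + $267 + $27,528 + $276 + $10,404 = $50,302 (under)
May 2026–October 2026: $11,285 + $267 + $27,528 + $276 + $10,404 + $8,778 = $58,538 (under)
June 2026–November 2026: $267 + $27,528 + $276 + $10,404 + $8,778 + $749 = $48,002 (under)
July 2026–December 2026: $27,528 + $276 + $10,404 + $8,778 + $749 + $28,949 = $76,684 (under)
0 windows exceed the threshold.

0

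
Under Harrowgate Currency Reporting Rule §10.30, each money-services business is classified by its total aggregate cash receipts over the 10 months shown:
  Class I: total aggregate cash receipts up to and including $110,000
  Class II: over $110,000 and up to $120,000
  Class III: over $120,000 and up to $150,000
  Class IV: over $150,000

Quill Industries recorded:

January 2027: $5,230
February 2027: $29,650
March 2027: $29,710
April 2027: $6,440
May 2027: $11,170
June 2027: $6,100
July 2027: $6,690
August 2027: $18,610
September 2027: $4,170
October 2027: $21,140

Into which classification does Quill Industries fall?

Class III

Total aggregate cash receipts: $5,230 + $29,650 + $29,710 + $6,440 + $11,170 + $6,100 + $6,690 + $18,610 + $4,170 + $21,140 = $138,910.
$120,000 < $138,910 ≤ $150,000, so Class III applies.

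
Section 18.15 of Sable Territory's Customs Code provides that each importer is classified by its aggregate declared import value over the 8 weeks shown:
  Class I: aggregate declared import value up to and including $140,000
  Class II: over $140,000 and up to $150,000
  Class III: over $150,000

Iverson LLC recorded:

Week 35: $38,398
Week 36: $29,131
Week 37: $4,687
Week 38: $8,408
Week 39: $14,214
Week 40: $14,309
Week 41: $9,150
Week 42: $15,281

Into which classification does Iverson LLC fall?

Class I

Aggregate declared import value: $38,398 + $29,131 + $4,687 + $8,408 + $14,214 + $14,309 + $9,150 + $15,281 = $133,578.
$133,578 ≤ $140,000, so Class I applies.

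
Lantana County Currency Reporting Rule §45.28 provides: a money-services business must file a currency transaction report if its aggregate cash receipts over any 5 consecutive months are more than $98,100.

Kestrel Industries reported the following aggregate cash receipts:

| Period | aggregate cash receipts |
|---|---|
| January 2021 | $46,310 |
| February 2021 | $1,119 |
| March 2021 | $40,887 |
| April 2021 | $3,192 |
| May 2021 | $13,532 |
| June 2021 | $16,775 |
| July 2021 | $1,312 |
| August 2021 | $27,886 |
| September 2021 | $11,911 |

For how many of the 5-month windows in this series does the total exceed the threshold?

1

January 2021–May 2021: $46,310 + $1,119 + $40,887 + $3,192 + $13,532 = $105,040 (over)
February 2021–June 2021: $1,119 + $40,887 + $3,192 + $13,532 + $16,775 = $75,505 (under)
March 2021–July 2021: $40,887 + $3,192 + $13,532 + $16,775 + $1,312 = $75,698 (under)
April 2021–August 2021: $3,192 + $13,532 + $16,775 + $1,312 + $27,886 = $62,697 (under)
May 2021–September 2021: $13,532 + $16,775 + $1,312 + $27,886 + $11,911 = $71,416 (under)
1 window exceeds the threshold.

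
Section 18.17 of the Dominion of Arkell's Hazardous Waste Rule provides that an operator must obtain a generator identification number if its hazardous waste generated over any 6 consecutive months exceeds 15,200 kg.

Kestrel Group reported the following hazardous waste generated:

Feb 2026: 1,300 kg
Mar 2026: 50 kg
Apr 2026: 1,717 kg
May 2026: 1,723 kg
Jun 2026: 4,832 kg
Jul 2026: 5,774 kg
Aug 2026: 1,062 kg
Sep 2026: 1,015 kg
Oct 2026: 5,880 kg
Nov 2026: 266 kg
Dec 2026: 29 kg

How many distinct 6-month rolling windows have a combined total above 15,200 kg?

Feb 2026–Jul 2026: 1,300 kg + 50 kg + 1,717 kg + 1,723 kg + 4,832 kg + 5,774 kg = 15,396 kg (over)
Mar 2026–Aug 2026: 50 kg + 1,717 kg + 1,723 kg + 4,832 kg + 5,774 kg + 1,062 kg = 15,158 kg (under)
Apr 2026–Sep 2026: 1,717 kg + 1,723 kg + 4,832 kg + 5,774 kg + 1,062 kg + 1,015 kg = 16,123 kg (over)
May 2026–Oct 2026: 1,723 kg + 4,832 kg + 5,774 kg + 1,062 kg + 1,015 kg + 5,880 kg = 20,286 kg (over)
Jun 2026–Nov 2026: 4,832 kg + 5,774 kg + 1,062 kg + 1,015 kg + 5,880 kg + 266 kg = 18,829 kg (over)
Jul 2026–Dec 2026: 5,774 kg + 1,062 kg + 1,015 kg + 5,880 kg + 266 kg + 29 kg = 14,026 kg (under)
4 windows exceed the threshold.

4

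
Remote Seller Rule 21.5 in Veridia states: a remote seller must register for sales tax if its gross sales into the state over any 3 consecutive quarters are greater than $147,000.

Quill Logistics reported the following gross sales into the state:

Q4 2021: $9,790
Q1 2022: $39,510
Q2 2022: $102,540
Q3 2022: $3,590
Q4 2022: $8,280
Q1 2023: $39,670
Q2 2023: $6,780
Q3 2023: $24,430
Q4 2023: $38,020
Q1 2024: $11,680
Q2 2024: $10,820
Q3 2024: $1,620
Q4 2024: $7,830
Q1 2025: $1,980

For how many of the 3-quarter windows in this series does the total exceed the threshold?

1

Q4 2021–Q2 2022: $9,790 + $39,510 + $102,540 = $151,840 (over)
Q1 2022–Q3 2022: $39,510 + $102,540 + $3,590 = $145,640 (under)
Q2 2022–Q4 2022: $102,540 + $3,590 + $8,280 = $114,410 (under)
Q3 2022–Q1 2023: $3,590 + $8,280 + $39,670 = $51,540 (under)
Q4 2022–Q2 2023: $8,280 + $39,670 + $6,780 = $54,730 (under)
Q1 2023–Q3 2023: $39,670 + $6,780 + $24,430 = $70,880 (under)
Q2 2023–Q4 2023: $6,780 + $24,430 + $38,020 = $69,230 (under)
Q3 2023–Q1 2024: $24,430 + $38,020 + $11,680 = $74,130 (under)
Q4 2023–Q2 2024: $38,020 + $11,680 + $10,820 = $60,520 (under)
Q1 2024–Q3 2024: $11,680 + $10,820 + $1,620 = $24,120 (under)
Q2 2024–Q4 2024: $10,820 + $1,620 + $7,830 = $20,270 (under)
Q3 2024–Q1 2025: $1,620 + $7,830 + $1,980 = $11,430 (under)
1 window exceeds the threshold.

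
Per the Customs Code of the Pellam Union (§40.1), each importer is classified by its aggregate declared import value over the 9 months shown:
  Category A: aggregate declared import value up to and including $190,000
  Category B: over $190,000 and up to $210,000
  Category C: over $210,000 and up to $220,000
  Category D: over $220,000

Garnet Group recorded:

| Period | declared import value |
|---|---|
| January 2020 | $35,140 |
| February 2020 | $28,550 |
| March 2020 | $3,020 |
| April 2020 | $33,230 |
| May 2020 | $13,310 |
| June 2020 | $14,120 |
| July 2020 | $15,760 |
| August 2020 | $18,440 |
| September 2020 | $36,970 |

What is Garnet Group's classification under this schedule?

Category B

Aggregate declared import value: $35,140 + $28,550 + $3,020 + $33,230 + $13,310 + $14,120 + $15,760 + $18,440 + $36,970 = $198,540.
$190,000 < $198,540 ≤ $210,000, so Category B applies.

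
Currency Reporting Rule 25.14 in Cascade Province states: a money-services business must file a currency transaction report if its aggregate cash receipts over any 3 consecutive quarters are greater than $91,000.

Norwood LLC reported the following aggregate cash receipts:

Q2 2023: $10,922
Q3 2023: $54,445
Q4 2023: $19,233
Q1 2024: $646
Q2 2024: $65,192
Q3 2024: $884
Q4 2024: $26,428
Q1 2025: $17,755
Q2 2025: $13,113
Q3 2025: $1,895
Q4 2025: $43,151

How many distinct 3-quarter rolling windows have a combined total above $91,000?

1

Q2 2023–Q4 2023: $10,922 + $54,445 + $19,233 = $84,600 (under)
Q3 2023–Q1 2024: $54,445 + $19,233 + $646 = $74,324 (under)
Q4 2023–Q2 2024: $19,233 + $646 + $65,192 = $85,071 (under)
Q1 2024–Q3 2024: $646 + $65,192 + $884 = $66,722 (under)
Q2 2024–Q4 2024: $65,192 + $884 + $26,428 = $92,504 (over)
Q3 2024–Q1 2025: $884 + $26,428 + $17,755 = $45,067 (under)
Q4 2024–Q2 2025: $26,428 + $17,755 + $13,113 = $57,296 (under)
Q1 2025–Q3 2025: $17,755 + $13,113 + $1,895 = $32,763 (under)
Q2 2025–Q4 2025: $13,113 + $1,895 + $43,151 = $58,159 (under)
1 window exceeds the threshold.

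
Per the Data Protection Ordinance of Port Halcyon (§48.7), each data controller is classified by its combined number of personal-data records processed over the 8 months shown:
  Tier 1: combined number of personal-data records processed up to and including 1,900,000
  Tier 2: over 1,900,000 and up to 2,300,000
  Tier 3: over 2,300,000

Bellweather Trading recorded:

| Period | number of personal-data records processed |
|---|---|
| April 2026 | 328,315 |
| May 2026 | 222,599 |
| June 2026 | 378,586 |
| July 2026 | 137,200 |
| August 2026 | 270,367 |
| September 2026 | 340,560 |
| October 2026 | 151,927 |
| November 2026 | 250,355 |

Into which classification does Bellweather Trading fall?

Combined number of personal-data records processed: 328,315 + 222,599 + 378,586 + 137,200 + 270,367 + 340,560 + 151,927 + 250,355 = 2,079,909.
1,900,000 < 2,079,909 ≤ 2,300,000, so Tier 2 applies.

Tier 2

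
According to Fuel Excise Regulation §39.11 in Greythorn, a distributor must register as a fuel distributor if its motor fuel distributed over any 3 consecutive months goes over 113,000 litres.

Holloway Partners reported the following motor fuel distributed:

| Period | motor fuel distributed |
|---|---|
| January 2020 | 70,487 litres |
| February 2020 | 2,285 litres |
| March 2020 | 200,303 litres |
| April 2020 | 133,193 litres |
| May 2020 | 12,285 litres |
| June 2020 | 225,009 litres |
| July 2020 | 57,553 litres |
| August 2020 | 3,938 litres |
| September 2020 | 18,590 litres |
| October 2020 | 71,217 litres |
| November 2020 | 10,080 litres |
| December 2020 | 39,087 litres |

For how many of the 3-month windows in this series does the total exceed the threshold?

7

January 2020–March 2020: 70,487 litres + 2,285 litres + 200,303 litres = 273,075 litres (over)
February 2020–April 2020: 2,285 litres + 200,303 litres + 133,193 litres = 335,781 litres (over)
March 2020–May 2020: 200,303 litres + 133,193 litres + 12,285 litres = 345,781 litres (over)
April 2020–June 2020: 133,193 litres + 12,285 litres + 225,009 litres = 370,487 litres (over)
May 2020–July 2020: 12,285 litres + 225,009 litres + 57,553 litres = 294,847 litres (over)
June 2020–August 2020: 225,009 litres + 57,553 litres + 3,938 litres = 286,500 litres (over)
July 2020–September 2020: 57,553 litres + 3,938 litres + 18,590 litres = 80,081 litres (under)
August 2020–October 2020: 3,938 litres + 18,590 litres + 71,217 litres = 93,745 litres (under)
September 2020–November 2020: 18,590 litres + 71,217 litres + 10,080 litres = 99,887 litres (under)
October 2020–December 2020: 71,217 litres + 10,080 litres + 39,087 litres = 120,384 litres (over)
7 windows exceed the threshold.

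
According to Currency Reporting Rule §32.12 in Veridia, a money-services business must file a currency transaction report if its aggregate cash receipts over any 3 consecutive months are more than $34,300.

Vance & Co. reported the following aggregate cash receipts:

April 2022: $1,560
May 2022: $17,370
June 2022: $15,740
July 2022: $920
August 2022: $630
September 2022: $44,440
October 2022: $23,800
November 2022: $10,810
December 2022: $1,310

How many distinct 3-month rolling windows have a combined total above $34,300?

5

April 2022–June 2022: $1,560 + $17,370 + $15,740 = $34,670 (over)
May 2022–July 2022: $17,370 + $15,740 + $920 = $34,030 (under)
June 2022–August 2022: $15,740 + $920 + $630 = $17,290 (under)
July 2022–September 2022: $920 + $630 + $44,440 = $45,990 (over)
August 2022–October 2022: $630 + $44,440 + $23,800 = $68,870 (over)
September 2022–November 2022: $44,440 + $23,800 + $10,810 = $79,050 (over)
October 2022–December 2022: $23,800 + $10,810 + $1,310 = $35,920 (over)
5 windows exceed the threshold.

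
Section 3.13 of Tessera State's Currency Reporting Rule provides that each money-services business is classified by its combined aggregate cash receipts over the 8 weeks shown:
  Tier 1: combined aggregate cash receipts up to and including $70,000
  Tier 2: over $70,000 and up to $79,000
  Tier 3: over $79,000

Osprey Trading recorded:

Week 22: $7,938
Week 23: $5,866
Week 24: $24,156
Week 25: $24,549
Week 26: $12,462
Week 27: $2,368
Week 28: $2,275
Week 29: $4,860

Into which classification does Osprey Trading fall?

Combined aggregate cash receipts: $7,938 + $5,866 + $24,156 + $24,549 + $12,462 + $2,368 + $2,275 + $4,860 = $84,474.
$84,474 > $79,000, so Tier 3 applies.

Tier 3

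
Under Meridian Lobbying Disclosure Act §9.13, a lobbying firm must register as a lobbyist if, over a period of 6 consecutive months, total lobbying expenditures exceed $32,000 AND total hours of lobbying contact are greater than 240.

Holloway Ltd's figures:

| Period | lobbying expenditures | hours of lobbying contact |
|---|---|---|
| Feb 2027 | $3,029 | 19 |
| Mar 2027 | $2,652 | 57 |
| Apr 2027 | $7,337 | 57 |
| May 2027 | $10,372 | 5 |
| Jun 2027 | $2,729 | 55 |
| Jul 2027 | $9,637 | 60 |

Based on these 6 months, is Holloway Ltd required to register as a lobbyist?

Yes

Total lobbying expenditures: $3,029 + $2,652 + $7,337 + $10,372 + $2,729 + $9,637 = $35,756 (> $32,000).
Total hours of lobbying contact: 19 + 57 + 57 + 5 + 55 + 60 = 253 (> 240).
The test is 'and': both thresholds are exceeded.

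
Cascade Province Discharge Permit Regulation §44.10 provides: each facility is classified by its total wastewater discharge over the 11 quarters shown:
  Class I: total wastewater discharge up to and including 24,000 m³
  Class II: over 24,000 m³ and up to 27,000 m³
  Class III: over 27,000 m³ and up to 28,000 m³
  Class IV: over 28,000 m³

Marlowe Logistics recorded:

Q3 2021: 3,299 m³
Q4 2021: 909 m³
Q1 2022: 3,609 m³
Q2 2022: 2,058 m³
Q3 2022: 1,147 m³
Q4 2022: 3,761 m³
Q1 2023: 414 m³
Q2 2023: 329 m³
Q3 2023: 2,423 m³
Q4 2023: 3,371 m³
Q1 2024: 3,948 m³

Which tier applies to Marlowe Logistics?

Class II

Total wastewater discharge: 3,299 m³ + 909 m³ + 3,609 m³ + 2,058 m³ + 1,147 m³ + 3,761 m³ + 414 m³ + 329 m³ + 2,423 m³ + 3,371 m³ + 3,948 m³ = 25,268 m³.
24,000 m³ < 25,268 m³ ≤ 27,000 m³, so Class II applies.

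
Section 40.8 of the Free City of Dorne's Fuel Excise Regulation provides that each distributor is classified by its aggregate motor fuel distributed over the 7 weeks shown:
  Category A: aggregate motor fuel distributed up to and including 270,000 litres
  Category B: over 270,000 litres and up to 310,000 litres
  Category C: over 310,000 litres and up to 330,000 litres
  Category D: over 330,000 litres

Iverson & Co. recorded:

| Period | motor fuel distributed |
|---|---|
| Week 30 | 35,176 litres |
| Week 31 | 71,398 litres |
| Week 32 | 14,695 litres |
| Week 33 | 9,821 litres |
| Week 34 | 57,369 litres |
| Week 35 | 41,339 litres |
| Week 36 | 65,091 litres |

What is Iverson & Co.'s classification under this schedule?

Category B

Aggregate motor fuel distributed: 35,176 litres + 71,398 litres + 14,695 litres + 9,821 litres + 57,369 litres + 41,339 litres + 65,091 litres = 294,889 litres.
270,000 litres < 294,889 litres ≤ 310,000 litres, so Category B applies.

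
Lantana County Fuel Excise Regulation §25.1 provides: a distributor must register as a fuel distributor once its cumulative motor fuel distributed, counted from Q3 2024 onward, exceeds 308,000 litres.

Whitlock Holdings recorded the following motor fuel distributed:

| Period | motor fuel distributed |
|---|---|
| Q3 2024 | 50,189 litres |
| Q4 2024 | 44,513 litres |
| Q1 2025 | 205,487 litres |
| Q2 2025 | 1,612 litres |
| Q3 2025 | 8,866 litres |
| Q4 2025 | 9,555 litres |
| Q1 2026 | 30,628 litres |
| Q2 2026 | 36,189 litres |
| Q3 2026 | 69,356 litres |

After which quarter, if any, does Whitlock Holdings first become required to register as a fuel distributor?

Q3 2025

Through Q3 2024: 50,189 litres
Through Q4 2024: 94,702 litres
Through Q1 2025: 300,189 litres
Through Q2 2025: 301,801 litres
Through Q3 2025: 310,667 litres ← exceeds threshold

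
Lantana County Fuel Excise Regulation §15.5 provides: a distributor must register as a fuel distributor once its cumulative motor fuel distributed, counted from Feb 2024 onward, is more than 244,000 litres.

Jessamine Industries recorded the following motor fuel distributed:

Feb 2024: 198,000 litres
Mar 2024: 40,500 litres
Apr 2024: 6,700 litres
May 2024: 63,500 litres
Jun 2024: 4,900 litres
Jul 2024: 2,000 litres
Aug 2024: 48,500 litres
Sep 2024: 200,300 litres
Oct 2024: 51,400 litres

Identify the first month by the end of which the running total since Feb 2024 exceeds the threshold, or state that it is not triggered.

Apr 2024

Through Feb 2024: 198,000 litres
Through Mar 2024: 238,500 litres
Through Apr 2024: 245,200 litres ← exceeds threshold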